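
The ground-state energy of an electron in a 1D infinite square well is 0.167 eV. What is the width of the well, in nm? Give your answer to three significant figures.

From E_n = n²h²/(8m_eL²), L = n·h/√(8m_eE_n).
E_1 = 0.167 eV = 2.675×10^-20 J, so L = 1·6.626×10^-34/√(8·9.109×10^-31·2.675×10^-20) = 1.50×10^-9 m = 1.50 nm.

L = 1.50 nm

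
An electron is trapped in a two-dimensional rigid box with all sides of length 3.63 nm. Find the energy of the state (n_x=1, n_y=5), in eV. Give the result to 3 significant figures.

E = 0.742 eV

For a 2D rectangular well E = (h²/8m_e)·Σ n_i²/L_i² = (6.626×10^-34)²/(8·9.109×10^-31) · [1²/(3.63 nm)² + 5²/(3.63 nm)²].
Evaluating gives E = 1.189×10^-19 J = 0.742 eV.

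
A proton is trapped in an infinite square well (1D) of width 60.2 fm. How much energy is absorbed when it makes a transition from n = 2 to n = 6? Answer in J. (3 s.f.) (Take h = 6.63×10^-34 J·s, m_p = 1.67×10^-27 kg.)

|ΔE| = 2.91×10^-13 J

E_1 = h²/(8m_pL²) = 9.079×10^-15 J.
|ΔE| = |2² − 6²|·E_1 = 32·9.079×10^-15 J = 2.91×10^-13 J.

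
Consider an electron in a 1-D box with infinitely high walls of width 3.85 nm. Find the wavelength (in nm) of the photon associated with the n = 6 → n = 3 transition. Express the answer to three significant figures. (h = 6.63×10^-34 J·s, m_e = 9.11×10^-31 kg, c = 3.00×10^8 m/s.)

λ = 1.81×10^3 nm

E_1 = h²/(8m_eL²) = 4.069×10^-21 J, so ΔE = (6² − 3²)E_1 = 1.099×10^-19 J.
λ = hc/ΔE = (6.63×10^-34·3.00×10^8)/1.099×10^-19 = 1.81×10^-6 m = 1.81×10^3 nm.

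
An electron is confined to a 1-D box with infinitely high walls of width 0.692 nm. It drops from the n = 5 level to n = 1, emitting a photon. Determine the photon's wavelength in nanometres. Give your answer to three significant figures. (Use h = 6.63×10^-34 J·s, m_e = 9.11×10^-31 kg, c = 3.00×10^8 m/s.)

E_1 = h²/(8m_eL²) = 1.260×10^-19 J, so ΔE = (5² − 1²)E_1 = 3.024×10^-18 J.
λ = hc/ΔE = (6.63×10^-34·3.00×10^8)/3.024×10^-18 = 6.58×10^-8 m = 65.8 nm.

λ = 65.8 nm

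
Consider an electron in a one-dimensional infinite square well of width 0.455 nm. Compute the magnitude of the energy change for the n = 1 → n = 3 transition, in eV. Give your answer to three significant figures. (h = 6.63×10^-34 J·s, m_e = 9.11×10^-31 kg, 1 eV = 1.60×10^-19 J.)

|ΔE| = 14.6 eV

E_1 = h²/(8m_eL²) = 2.913×10^-19 J.
|ΔE| = |1² − 3²|·E_1 = 8·2.913×10^-19 J = 2.330×10^-18 J = 14.6 eV.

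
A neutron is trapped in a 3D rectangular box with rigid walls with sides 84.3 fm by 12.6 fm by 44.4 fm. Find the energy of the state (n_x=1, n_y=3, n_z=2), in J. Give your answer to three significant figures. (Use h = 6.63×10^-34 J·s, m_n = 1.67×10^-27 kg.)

For a 3D rectangular well E = (h²/8m_n)·Σ n_i²/L_i² = (6.63×10^-34)²/(8·1.67×10^-27) · [1²/(84.3 fm)² + 3²/(12.6 fm)² + 2²/(44.4 fm)²].
Evaluating gives E = 1.94×10^-12 J.

E = 1.94×10^-12 J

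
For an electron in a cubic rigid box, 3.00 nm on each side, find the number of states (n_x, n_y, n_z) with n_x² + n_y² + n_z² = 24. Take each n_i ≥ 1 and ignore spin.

The level has n_x² + n_y² + n_z² = 24. The ordered positive-integer solutions are (2, 2, 4), (2, 4, 2), (4, 2, 2).
That gives 3 states.

degeneracy = 3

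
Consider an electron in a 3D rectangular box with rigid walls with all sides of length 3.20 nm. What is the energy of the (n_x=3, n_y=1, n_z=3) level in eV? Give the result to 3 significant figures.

For a 3D rectangular well E = (h²/8m_e)·Σ n_i²/L_i² = (6.626×10^-34)²/(8·9.109×10^-31) · [3²/(3.20 nm)² + 1²/(3.20 nm)² + 3²/(3.20 nm)²].
Evaluating gives E = 1.118×10^-19 J = 0.698 eV.

E = 0.698 eV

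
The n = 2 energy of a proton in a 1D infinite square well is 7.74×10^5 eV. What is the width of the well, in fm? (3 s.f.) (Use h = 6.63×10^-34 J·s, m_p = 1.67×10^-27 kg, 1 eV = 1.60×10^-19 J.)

L = 32.6 fm

From E_n = n²h²/(8m_pL²), L = n·h/√(8m_pE_n).
E_2 = 7.74×10^5 eV = 1.238×10^-13 J, so L = 2·6.63×10^-34/√(8·1.67×10^-27·1.238×10^-13) = 3.26×10^-14 m = 32.6 fm.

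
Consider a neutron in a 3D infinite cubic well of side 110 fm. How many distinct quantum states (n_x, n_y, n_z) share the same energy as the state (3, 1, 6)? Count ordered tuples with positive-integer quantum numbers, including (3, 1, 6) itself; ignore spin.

degeneracy = 6

The level has n_x² + n_y² + n_z² = 46. The ordered positive-integer solutions are (1, 3, 6), (1, 6, 3), (3, 1, 6), (3, 6, 1), (6, 1, 3), (6, 3, 1).
That gives 6 states.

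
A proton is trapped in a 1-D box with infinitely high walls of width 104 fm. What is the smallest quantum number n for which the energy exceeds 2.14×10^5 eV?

E_1 = h²/(8m_pL²) = 3.033×10^-15 J = 1.893×10^4 eV.
Need n² > 2.14×10^5/1.893×10^4 = 11.30, i.e. n > 3.362.
The smallest integer satisfying this is n = 4.

n = 4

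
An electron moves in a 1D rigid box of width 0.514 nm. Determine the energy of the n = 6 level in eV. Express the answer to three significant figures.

E_6 = 51.2 eV

For an infinite well E_n = n²h²/(8m_eL²), so E_1 = h²/(8m_eL²) = (6.626×10^-34)²/(8·9.109×10^-31·(5.14×10^-10 m)²) = 2.280×10^-19 J.
Then E_6 = 6²·E_1 = 36·2.280×10^-19 J = 8.208×10^-18 J.
Converting, E_6 = 8.208×10^-18 J / (1.602×10^-19 J/eV) = 51.2 eV.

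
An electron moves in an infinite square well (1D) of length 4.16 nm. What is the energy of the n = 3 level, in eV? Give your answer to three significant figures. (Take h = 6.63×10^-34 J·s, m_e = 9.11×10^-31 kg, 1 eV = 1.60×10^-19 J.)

E_3 = 0.196 eV

For an infinite well E_n = n²h²/(8m_eL²), so E_1 = h²/(8m_eL²) = (6.63×10^-34)²/(8·9.11×10^-31·(4.16×10^-9 m)²) = 3.485×10^-21 J.
Then E_3 = 3²·E_1 = 9·3.485×10^-21 J = 3.137×10^-20 J.
Converting, E_3 = 3.137×10^-20 J / (1.60×10^-19 J/eV) = 0.196 eV.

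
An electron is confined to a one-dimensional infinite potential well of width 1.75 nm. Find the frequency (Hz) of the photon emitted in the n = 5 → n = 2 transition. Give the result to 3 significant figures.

E_1 = h²/(8m_eL²) = 1.967×10^-20 J and ΔE = (5² − 2²)E_1 = 4.131×10^-19 J.
f = ΔE/h = 4.131×10^-19/6.626×10^-34 = 6.23×10^14 Hz.

f = 6.23×10^14 Hz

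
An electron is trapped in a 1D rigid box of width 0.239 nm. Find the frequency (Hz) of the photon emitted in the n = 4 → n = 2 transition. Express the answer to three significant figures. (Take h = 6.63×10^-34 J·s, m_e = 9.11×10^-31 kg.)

f = 1.91×10^16 Hz

E_1 = h²/(8m_eL²) = 1.056×10^-18 J and ΔE = (4² − 2²)E_1 = 1.267×10^-17 J.
f = ΔE/h = 1.267×10^-17/6.63×10^-34 = 1.91×10^16 Hz.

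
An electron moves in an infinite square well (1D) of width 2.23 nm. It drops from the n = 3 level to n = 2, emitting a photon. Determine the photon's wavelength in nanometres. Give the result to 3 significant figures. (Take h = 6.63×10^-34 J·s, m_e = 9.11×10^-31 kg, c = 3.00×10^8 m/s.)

E_1 = h²/(8m_eL²) = 1.213×10^-20 J, so ΔE = (3² − 2²)E_1 = 6.065×10^-20 J.
λ = hc/ΔE = (6.63×10^-34·3.00×10^8)/6.065×10^-20 = 3.28×10^-6 m = 3.28×10^3 nm.

λ = 3.28×10^3 nm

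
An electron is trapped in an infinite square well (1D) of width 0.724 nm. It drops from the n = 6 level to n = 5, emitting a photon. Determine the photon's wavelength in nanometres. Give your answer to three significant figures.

λ = 157 nm

E_1 = h²/(8m_eL²) = 1.149×10^-19 J, so ΔE = (6² − 5²)E_1 = 1.264×10^-18 J.
λ = hc/ΔE = (6.626×10^-34·2.998×10^8)/1.264×10^-18 = 1.57×10^-7 m = 157 nm.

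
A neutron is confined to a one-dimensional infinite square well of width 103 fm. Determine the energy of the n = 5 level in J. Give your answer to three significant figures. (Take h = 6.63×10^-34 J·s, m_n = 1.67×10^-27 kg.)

For an infinite well E_n = n²h²/(8m_nL²), so E_1 = h²/(8m_nL²) = (6.63×10^-34)²/(8·1.67×10^-27·(1.03×10^-13 m)²) = 3.101×10^-15 J.
Then E_5 = 5²·E_1 = 25·3.101×10^-15 J = 7.75×10^-14 J.

E_5 = 7.75×10^-14 J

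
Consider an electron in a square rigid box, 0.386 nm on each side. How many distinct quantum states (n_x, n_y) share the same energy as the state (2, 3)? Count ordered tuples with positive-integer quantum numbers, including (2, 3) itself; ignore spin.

degeneracy = 2

The level has n_x² + n_y² = 13. The ordered positive-integer solutions are (2, 3), (3, 2).
That gives 2 states.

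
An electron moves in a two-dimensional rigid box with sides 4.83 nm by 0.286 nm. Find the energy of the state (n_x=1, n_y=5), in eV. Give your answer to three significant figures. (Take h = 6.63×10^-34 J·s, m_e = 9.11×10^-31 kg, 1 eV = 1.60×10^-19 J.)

For a 2D rectangular well E = (h²/8m_e)·Σ n_i²/L_i² = (6.63×10^-34)²/(8·9.11×10^-31) · [1²/(4.83 nm)² + 5²/(0.286 nm)²].
Evaluating gives E = 1.844×10^-17 J = 115 eV.

E = 115 eV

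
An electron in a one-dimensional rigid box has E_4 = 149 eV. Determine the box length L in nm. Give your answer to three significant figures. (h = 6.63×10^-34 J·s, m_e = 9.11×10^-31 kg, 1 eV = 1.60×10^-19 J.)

L = 0.201 nm

From E_n = n²h²/(8m_eL²), L = n·h/√(8m_eE_n).
E_4 = 149 eV = 2.384×10^-17 J, so L = 4·6.63×10^-34/√(8·9.11×10^-31·2.384×10^-17) = 2.01×10^-10 m = 0.201 nm.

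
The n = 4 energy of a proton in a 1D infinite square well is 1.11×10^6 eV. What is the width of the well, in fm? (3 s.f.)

From E_n = n²h²/(8m_pL²), L = n·h/√(8m_pE_n).
E_4 = 1.11×10^6 eV = 1.778×10^-13 J, so L = 4·6.626×10^-34/√(8·1.673×10^-27·1.778×10^-13) = 5.43×10^-14 m = 54.3 fm.

L = 54.3 fm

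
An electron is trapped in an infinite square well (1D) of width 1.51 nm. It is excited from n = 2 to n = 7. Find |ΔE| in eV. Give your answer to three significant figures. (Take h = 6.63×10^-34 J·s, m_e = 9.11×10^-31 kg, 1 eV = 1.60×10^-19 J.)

E_1 = h²/(8m_eL²) = 2.645×10^-20 J.
|ΔE| = |2² − 7²|·E_1 = 45·2.645×10^-20 J = 1.190×10^-18 J = 7.44 eV.

|ΔE| = 7.44 eV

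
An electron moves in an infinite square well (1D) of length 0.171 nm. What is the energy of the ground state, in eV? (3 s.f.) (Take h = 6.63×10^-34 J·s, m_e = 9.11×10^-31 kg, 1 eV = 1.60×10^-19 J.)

E_1 = 12.9 eV

For an infinite well E_n = n²h²/(8m_eL²), so E_1 = h²/(8m_eL²) = (6.63×10^-34)²/(8·9.11×10^-31·(1.71×10^-10 m)²) = 2.063×10^-18 J.
Converting, E_1 = 2.063×10^-18 J / (1.60×10^-19 J/eV) = 12.9 eV.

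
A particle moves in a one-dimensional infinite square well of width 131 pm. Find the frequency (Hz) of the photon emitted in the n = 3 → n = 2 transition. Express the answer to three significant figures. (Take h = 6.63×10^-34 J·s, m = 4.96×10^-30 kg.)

E_1 = h²/(8mL²) = 6.455×10^-19 J and ΔE = (3² − 2²)E_1 = 3.227×10^-18 J.
f = ΔE/h = 3.227×10^-18/6.63×10^-34 = 4.87×10^15 Hz.

f = 4.87×10^15 Hz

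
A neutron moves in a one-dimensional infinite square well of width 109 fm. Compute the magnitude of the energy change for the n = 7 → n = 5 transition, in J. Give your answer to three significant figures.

|ΔE| = 6.62×10^-14 J

E_1 = h²/(8m_nL²) = 2.758×10^-15 J.
|ΔE| = |7² − 5²|·E_1 = 24·2.758×10^-15 J = 6.62×10^-14 J.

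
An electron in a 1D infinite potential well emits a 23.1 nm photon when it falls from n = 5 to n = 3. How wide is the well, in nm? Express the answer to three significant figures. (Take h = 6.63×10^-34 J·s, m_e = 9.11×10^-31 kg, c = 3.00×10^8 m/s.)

The photon carries ΔE = hc/λ = 6.63×10^-34·3.00×10^8/2.31×10^-8 m = 8.610×10^-18 J.
Since ΔE = (5² − 3²)E_1, E_1 = 5.381×10^-19 J, and L = h/√(8m_eE_1) = 3.35×10^-10 m = 0.335 nm.

L = 0.335 nm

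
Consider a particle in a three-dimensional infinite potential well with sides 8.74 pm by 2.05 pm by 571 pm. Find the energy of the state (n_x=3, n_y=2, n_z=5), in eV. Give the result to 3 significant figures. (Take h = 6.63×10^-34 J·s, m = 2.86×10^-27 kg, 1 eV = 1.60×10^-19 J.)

For a 3D rectangular well E = (h²/8m)·Σ n_i²/L_i² = (6.63×10^-34)²/(8·2.86×10^-27) · [3²/(8.74 pm)² + 2²/(2.05 pm)² + 5²/(571 pm)²].
Evaluating gives E = 2.055×10^-17 J = 128 eV.

E = 128 eV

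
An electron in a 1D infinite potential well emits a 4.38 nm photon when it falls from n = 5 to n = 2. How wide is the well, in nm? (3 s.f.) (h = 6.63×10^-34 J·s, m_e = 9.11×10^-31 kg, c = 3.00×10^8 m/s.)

The photon carries ΔE = hc/λ = 6.63×10^-34·3.00×10^8/4.38×10^-9 m = 4.541×10^-17 J.
Since ΔE = (5² − 2²)E_1, E_1 = 2.162×10^-18 J, and L = h/√(8m_eE_1) = 1.67×10^-10 m = 0.167 nm.

L = 0.167 nm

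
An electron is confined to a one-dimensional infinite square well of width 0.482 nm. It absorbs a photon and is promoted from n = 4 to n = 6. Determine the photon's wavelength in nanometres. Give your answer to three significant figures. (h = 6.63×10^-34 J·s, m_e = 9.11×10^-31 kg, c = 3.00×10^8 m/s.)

E_1 = h²/(8m_eL²) = 2.596×10^-19 J, so ΔE = (6² − 4²)E_1 = 5.192×10^-18 J.
λ = hc/ΔE = (6.63×10^-34·3.00×10^8)/5.192×10^-18 = 3.83×10^-8 m = 38.3 nm.

λ = 38.3 nm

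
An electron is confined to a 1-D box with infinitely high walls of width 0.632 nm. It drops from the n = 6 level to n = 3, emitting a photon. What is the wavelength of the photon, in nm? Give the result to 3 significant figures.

λ = 48.8 nm

E_1 = h²/(8m_eL²) = 1.508×10^-19 J, so ΔE = (6² − 3²)E_1 = 4.072×10^-18 J.
λ = hc/ΔE = (6.626×10^-34·2.998×10^8)/4.072×10^-18 = 4.88×10^-8 m = 48.8 nm.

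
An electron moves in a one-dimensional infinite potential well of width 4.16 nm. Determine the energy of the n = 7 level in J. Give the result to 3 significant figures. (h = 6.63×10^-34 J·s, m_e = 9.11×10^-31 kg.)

For an infinite well E_n = n²h²/(8m_eL²), so E_1 = h²/(8m_eL²) = (6.63×10^-34)²/(8·9.11×10^-31·(4.16×10^-9 m)²) = 3.485×10^-21 J.
Then E_7 = 7²·E_1 = 49·3.485×10^-21 J = 1.71×10^-19 J.

E_7 = 1.71×10^-19 J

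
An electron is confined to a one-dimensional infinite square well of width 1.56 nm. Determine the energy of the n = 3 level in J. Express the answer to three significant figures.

E_3 = 2.23×10^-19 J

For an infinite well E_n = n²h²/(8m_eL²), so E_1 = h²/(8m_eL²) = (6.626×10^-34)²/(8·9.109×10^-31·(1.56×10^-9 m)²) = 2.476×10^-20 J.
Then E_3 = 3²·E_1 = 9·2.476×10^-20 J = 2.23×10^-19 J.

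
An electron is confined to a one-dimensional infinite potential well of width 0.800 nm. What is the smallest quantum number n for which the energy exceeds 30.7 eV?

n = 8

E_1 = h²/(8m_eL²) = 9.414×10^-20 J = 0.5876 eV.
Need n² > 30.7/0.5876 = 52.25, i.e. n > 7.228.
The smallest integer satisfying this is n = 8.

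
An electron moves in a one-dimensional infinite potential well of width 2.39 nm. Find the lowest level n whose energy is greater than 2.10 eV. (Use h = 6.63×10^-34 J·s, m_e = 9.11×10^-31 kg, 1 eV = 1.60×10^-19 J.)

E_1 = h²/(8m_eL²) = 1.056×10^-20 J = 0.06600 eV.
Need n² > 2.10/0.06600 = 31.82, i.e. n > 5.641.
The smallest integer satisfying this is n = 6.

n = 6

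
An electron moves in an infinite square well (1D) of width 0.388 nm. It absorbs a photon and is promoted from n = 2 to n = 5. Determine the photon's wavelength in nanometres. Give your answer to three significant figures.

λ = 23.6 nm

E_1 = h²/(8m_eL²) = 4.002×10^-19 J, so ΔE = (5² − 2²)E_1 = 8.404×10^-18 J.
λ = hc/ΔE = (6.626×10^-34·2.998×10^8)/8.404×10^-18 = 2.36×10^-8 m = 23.6 nm.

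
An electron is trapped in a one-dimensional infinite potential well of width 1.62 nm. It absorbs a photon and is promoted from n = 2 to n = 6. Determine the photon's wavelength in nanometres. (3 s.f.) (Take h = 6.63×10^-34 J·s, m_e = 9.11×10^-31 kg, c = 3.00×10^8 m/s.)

λ = 270 nm

E_1 = h²/(8m_eL²) = 2.298×10^-20 J, so ΔE = (6² − 2²)E_1 = 7.354×10^-19 J.
λ = hc/ΔE = (6.63×10^-34·3.00×10^8)/7.354×10^-19 = 2.70×10^-7 m = 270 nm.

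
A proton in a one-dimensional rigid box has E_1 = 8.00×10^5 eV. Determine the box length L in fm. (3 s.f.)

From E_n = n²h²/(8m_pL²), L = n·h/√(8m_pE_n).
E_1 = 8.00×10^5 eV = 1.282×10^-13 J, so L = 1·6.626×10^-34/√(8·1.673×10^-27·1.282×10^-13) = 1.60×10^-14 m = 16.0 fm.

L = 16.0 fm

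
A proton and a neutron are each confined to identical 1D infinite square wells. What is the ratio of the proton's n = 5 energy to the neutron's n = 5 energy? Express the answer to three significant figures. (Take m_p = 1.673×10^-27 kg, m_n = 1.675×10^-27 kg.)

1.00

E_n ∝ 1/m at fixed n and L, so the ratio is m_n/m_p = 1.675×10^-27/1.673×10^-27 = 1.00.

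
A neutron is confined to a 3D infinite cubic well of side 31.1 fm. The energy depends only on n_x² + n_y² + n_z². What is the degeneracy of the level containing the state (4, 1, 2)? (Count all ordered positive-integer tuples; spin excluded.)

degeneracy = 6

The level has n_x² + n_y² + n_z² = 21. The ordered positive-integer solutions are (1, 2, 4), (1, 4, 2), (2, 1, 4), (2, 4, 1), (4, 1, 2), (4, 2, 1).
That gives 6 states.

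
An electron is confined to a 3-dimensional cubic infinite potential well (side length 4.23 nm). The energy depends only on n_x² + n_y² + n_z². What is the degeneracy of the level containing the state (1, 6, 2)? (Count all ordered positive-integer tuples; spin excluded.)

The level has n_x² + n_y² + n_z² = 41. The ordered positive-integer solutions are (1, 2, 6), (1, 6, 2), (2, 1, 6), (2, 6, 1), (3, 4, 4), (4, 3, 4), (4, 4, 3), (6, 1, 2), (6, 2, 1).
That gives 9 states.

degeneracy = 9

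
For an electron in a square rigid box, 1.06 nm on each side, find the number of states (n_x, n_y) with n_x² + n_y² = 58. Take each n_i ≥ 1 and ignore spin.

The level has n_x² + n_y² = 58. The ordered positive-integer solutions are (3, 7), (7, 3).
That gives 2 states.

degeneracy = 2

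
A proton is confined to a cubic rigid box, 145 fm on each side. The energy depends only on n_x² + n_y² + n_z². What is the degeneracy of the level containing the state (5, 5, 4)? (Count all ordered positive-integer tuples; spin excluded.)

degeneracy = 12

The level has n_x² + n_y² + n_z² = 66. The ordered positive-integer solutions are (1, 1, 8), (1, 4, 7), (1, 7, 4), (1, 8, 1), (4, 1, 7), (4, 5, 5), (4, 7, 1), (5, 4, 5), (5, 5, 4), (7, 1, 4), (7, 4, 1), (8, 1, 1).
That gives 12 states.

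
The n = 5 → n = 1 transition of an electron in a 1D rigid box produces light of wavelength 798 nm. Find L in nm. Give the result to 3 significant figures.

The photon carries ΔE = hc/λ = 6.626×10^-34·2.998×10^8/7.98×10^-7 m = 2.489×10^-19 J.
Since ΔE = (5² − 1²)E_1, E_1 = 1.037×10^-20 J, and L = h/√(8m_eE_1) = 2.41×10^-9 m = 2.41 nm.

L = 2.41 nm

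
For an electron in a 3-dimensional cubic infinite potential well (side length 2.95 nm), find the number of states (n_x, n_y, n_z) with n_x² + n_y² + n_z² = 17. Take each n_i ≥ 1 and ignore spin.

The level has n_x² + n_y² + n_z² = 17. The ordered positive-integer solutions are (2, 2, 3), (2, 3, 2), (3, 2, 2).
That gives 3 states.

degeneracy = 3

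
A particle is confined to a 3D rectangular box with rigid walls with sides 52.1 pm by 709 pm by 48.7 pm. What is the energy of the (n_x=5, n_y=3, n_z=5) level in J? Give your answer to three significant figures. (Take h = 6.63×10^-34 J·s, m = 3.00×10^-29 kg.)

For a 3D rectangular well E = (h²/8m)·Σ n_i²/L_i² = (6.63×10^-34)²/(8·3.00×10^-29) · [5²/(52.1 pm)² + 3²/(709 pm)² + 5²/(48.7 pm)²].
Evaluating gives E = 3.62×10^-17 J.

E = 3.62×10^-17 J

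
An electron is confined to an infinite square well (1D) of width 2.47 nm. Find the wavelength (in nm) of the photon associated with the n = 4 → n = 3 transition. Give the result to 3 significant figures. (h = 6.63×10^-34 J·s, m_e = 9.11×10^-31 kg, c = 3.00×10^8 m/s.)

λ = 2.87×10^3 nm

E_1 = h²/(8m_eL²) = 9.886×10^-21 J, so ΔE = (4² − 3²)E_1 = 6.920×10^-20 J.
λ = hc/ΔE = (6.63×10^-34·3.00×10^8)/6.920×10^-20 = 2.87×10^-6 m = 2.87×10^3 nm.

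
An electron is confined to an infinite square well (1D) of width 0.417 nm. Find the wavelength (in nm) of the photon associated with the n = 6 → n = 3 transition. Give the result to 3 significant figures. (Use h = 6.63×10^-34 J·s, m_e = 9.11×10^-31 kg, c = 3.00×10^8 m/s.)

E_1 = h²/(8m_eL²) = 3.469×10^-19 J, so ΔE = (6² − 3²)E_1 = 9.366×10^-18 J.
λ = hc/ΔE = (6.63×10^-34·3.00×10^8)/9.366×10^-18 = 2.12×10^-8 m = 21.2 nm.

λ = 21.2 nm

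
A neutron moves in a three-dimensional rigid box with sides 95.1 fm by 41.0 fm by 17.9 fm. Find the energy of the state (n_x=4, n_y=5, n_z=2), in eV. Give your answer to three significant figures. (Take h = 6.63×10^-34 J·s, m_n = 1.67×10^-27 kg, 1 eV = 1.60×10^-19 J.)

E = 5.99×10^6 eV

For a 3D rectangular well E = (h²/8m_n)·Σ n_i²/L_i² = (6.63×10^-34)²/(8·1.67×10^-27) · [4²/(95.1 fm)² + 5²/(41.0 fm)² + 2²/(17.9 fm)²].
Evaluating gives E = 9.583×10^-13 J = 5.99×10^6 eV.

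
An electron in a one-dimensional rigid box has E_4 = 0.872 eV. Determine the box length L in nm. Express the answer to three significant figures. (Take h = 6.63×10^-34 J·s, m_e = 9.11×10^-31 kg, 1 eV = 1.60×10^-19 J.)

L = 2.63 nm

From E_n = n²h²/(8m_eL²), L = n·h/√(8m_eE_n).
E_4 = 0.872 eV = 1.395×10^-19 J, so L = 4·6.63×10^-34/√(8·9.11×10^-31·1.395×10^-19) = 2.63×10^-9 m = 2.63 nm.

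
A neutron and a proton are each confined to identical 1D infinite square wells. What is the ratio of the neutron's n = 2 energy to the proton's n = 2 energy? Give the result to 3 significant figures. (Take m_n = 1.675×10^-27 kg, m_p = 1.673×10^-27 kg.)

E_n ∝ 1/m at fixed n and L, so the ratio is m_p/m_n = 1.673×10^-27/1.675×10^-27 = 0.999.

0.999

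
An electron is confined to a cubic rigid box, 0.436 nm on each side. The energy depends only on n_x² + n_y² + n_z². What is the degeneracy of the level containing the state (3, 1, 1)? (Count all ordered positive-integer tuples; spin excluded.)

The level has n_x² + n_y² + n_z² = 11. The ordered positive-integer solutions are (1, 1, 3), (1, 3, 1), (3, 1, 1).
That gives 3 states.

degeneracy = 3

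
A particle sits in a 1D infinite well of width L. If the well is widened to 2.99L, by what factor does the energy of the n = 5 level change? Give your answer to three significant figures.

0.112

E_n ∝ 1/L², so the energy scales by 1/2.99² = 0.112.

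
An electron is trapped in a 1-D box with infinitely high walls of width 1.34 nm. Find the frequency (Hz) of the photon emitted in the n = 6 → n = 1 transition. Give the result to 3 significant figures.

E_1 = h²/(8m_eL²) = 3.355×10^-20 J and ΔE = (6² − 1²)E_1 = 1.174×10^-18 J.
f = ΔE/h = 1.174×10^-18/6.626×10^-34 = 1.77×10^15 Hz.

f = 1.77×10^15 Hz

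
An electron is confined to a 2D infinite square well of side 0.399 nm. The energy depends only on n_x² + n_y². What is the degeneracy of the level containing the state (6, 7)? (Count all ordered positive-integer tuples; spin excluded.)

The level has n_x² + n_y² = 85. The ordered positive-integer solutions are (2, 9), (6, 7), (7, 6), (9, 2).
That gives 4 states.

degeneracy = 4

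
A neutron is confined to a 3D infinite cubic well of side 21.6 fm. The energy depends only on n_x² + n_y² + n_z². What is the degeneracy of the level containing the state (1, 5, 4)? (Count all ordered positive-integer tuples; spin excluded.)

The level has n_x² + n_y² + n_z² = 42. The ordered positive-integer solutions are (1, 4, 5), (1, 5, 4), (4, 1, 5), (4, 5, 1), (5, 1, 4), (5, 4, 1).
That gives 6 states.

degeneracy = 6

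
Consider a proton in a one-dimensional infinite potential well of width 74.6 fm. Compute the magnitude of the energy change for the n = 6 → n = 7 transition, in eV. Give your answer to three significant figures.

E_1 = h²/(8m_pL²) = 5.894×10^-15 J.
|ΔE| = |6² − 7²|·E_1 = 13·5.894×10^-15 J = 7.662×10^-14 J = 4.78×10^5 eV.

|ΔE| = 4.78×10^5 eV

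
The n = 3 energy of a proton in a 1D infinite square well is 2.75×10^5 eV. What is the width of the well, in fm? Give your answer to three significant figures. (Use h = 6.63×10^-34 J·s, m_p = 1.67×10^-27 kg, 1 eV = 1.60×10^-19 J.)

L = 82.0 fm

From E_n = n²h²/(8m_pL²), L = n·h/√(8m_pE_n).
E_3 = 2.75×10^5 eV = 4.400×10^-14 J, so L = 3·6.63×10^-34/√(8·1.67×10^-27·4.400×10^-14) = 8.20×10^-14 m = 82.0 fm.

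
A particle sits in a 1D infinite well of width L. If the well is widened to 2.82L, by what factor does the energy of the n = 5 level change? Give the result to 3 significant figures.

E_n ∝ 1/L², so the energy scales by 1/2.82² = 0.126.

0.126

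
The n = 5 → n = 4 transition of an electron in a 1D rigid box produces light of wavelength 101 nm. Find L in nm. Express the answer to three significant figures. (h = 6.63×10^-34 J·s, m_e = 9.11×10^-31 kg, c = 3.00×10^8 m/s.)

The photon carries ΔE = hc/λ = 6.63×10^-34·3.00×10^8/1.01×10^-7 m = 1.969×10^-18 J.
Since ΔE = (5² − 4²)E_1, E_1 = 2.188×10^-19 J, and L = h/√(8m_eE_1) = 5.25×10^-10 m = 0.525 nm.

L = 0.525 nm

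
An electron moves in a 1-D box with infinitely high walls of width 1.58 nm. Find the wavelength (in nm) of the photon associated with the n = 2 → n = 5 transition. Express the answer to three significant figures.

E_1 = h²/(8m_eL²) = 2.413×10^-20 J, so ΔE = (5² − 2²)E_1 = 5.067×10^-19 J.
λ = hc/ΔE = (6.626×10^-34·2.998×10^8)/5.067×10^-19 = 3.92×10^-7 m = 392 nm.

λ = 392 nm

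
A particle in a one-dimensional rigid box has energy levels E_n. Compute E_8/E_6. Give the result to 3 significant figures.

E_n ∝ n², so E_8/E_6 = 8²/6² = 64/36 = 1.78.

1.78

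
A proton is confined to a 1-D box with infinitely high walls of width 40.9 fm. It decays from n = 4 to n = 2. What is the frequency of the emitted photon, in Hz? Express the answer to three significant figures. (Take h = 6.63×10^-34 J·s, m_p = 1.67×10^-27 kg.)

E_1 = h²/(8m_pL²) = 1.967×10^-14 J and ΔE = (4² − 2²)E_1 = 2.360×10^-13 J.
f = ΔE/h = 2.360×10^-13/6.63×10^-34 = 3.56×10^20 Hz.

f = 3.56×10^20 Hz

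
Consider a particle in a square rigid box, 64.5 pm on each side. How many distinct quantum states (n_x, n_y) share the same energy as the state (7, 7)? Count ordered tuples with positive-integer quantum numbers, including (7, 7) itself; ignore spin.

degeneracy = 1

The level has n_x² + n_y² = 98. The ordered positive-integer solutions are (7, 7).
That gives 1 state.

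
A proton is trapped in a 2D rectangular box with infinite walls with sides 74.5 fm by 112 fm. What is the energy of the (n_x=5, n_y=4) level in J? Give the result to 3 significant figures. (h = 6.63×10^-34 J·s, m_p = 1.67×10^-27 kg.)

E = 1.90×10^-13 J

For a 2D rectangular well E = (h²/8m_p)·Σ n_i²/L_i² = (6.63×10^-34)²/(8·1.67×10^-27) · [5²/(74.5 fm)² + 4²/(112 fm)²].
Evaluating gives E = 1.90×10^-13 J.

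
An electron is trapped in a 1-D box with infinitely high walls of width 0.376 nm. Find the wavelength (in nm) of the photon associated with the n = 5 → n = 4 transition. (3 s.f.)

λ = 51.8 nm

E_1 = h²/(8m_eL²) = 4.262×10^-19 J, so ΔE = (5² − 4²)E_1 = 3.836×10^-18 J.
λ = hc/ΔE = (6.626×10^-34·2.998×10^8)/3.836×10^-18 = 5.18×10^-8 m = 51.8 nm.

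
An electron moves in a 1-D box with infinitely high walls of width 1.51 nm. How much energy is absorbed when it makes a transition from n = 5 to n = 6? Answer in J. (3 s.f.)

E_1 = h²/(8m_eL²) = 2.642×10^-20 J.
|ΔE| = |5² − 6²|·E_1 = 11·2.642×10^-20 J = 2.91×10^-19 J.

|ΔE| = 2.91×10^-19 J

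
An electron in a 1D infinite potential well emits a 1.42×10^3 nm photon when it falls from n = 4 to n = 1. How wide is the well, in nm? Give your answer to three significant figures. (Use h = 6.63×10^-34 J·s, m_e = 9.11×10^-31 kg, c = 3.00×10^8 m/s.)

L = 2.54 nm

The photon carries ΔE = hc/λ = 6.63×10^-34·3.00×10^8/1.42×10^-6 m = 1.401×10^-19 J.
Since ΔE = (4² − 1²)E_1, E_1 = 9.340×10^-21 J, and L = h/√(8m_eE_1) = 2.54×10^-9 m = 2.54 nm.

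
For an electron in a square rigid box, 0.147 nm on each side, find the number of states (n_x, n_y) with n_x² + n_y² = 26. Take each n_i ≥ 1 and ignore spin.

The level has n_x² + n_y² = 26. The ordered positive-integer solutions are (1, 5), (5, 1).
That gives 2 states.

degeneracy = 2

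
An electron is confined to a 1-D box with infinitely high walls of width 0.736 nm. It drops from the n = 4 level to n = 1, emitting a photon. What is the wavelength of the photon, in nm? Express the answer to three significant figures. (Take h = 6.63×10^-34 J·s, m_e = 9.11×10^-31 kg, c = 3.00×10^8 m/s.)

λ = 119 nm

E_1 = h²/(8m_eL²) = 1.113×10^-19 J, so ΔE = (4² − 1²)E_1 = 1.670×10^-18 J.
λ = hc/ΔE = (6.63×10^-34·3.00×10^8)/1.670×10^-18 = 1.19×10^-7 m = 119 nm.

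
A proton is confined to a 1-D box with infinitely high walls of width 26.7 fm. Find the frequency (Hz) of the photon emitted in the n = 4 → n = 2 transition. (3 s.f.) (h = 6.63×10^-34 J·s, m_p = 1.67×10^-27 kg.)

f = 8.35×10^20 Hz

E_1 = h²/(8m_pL²) = 4.615×10^-14 J and ΔE = (4² − 2²)E_1 = 5.538×10^-13 J.
f = ΔE/h = 5.538×10^-13/6.63×10^-34 = 8.35×10^20 Hz.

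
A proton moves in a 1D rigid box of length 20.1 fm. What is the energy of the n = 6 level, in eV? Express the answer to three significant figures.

E_6 = 1.82×10^7 eV

For an infinite well E_n = n²h²/(8m_pL²), so E_1 = h²/(8m_pL²) = (6.626×10^-34)²/(8·1.673×10^-27·(2.01×10^-14 m)²) = 8.119×10^-14 J.
Then E_6 = 6²·E_1 = 36·8.119×10^-14 J = 2.923×10^-12 J.
Converting, E_6 = 2.923×10^-12 J / (1.602×10^-19 J/eV) = 1.82×10^7 eV.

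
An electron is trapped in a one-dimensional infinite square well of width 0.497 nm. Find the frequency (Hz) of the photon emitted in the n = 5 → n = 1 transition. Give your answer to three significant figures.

E_1 = h²/(8m_eL²) = 2.439×10^-19 J and ΔE = (5² − 1²)E_1 = 5.854×10^-18 J.
f = ΔE/h = 5.854×10^-18/6.626×10^-34 = 8.83×10^15 Hz.

f = 8.83×10^15 Hz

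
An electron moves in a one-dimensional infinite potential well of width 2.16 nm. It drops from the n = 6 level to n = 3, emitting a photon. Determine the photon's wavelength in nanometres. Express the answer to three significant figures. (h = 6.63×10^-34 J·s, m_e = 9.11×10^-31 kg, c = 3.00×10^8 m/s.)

E_1 = h²/(8m_eL²) = 1.293×10^-20 J, so ΔE = (6² − 3²)E_1 = 3.491×10^-19 J.
λ = hc/ΔE = (6.63×10^-34·3.00×10^8)/3.491×10^-19 = 5.70×10^-7 m = 570 nm.

λ = 570 nm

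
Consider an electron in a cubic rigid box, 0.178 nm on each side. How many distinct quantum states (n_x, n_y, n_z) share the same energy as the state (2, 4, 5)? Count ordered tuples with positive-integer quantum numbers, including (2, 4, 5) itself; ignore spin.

degeneracy = 6

The level has n_x² + n_y² + n_z² = 45. The ordered positive-integer solutions are (2, 4, 5), (2, 5, 4), (4, 2, 5), (4, 5, 2), (5, 2, 4), (5, 4, 2).
That gives 6 states.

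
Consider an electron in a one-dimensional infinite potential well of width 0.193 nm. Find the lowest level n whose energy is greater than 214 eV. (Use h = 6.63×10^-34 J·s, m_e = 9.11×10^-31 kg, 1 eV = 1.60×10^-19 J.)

n = 5

E_1 = h²/(8m_eL²) = 1.619×10^-18 J = 10.12 eV.
Need n² > 214/10.12 = 21.15, i.e. n > 4.599.
The smallest integer satisfying this is n = 5.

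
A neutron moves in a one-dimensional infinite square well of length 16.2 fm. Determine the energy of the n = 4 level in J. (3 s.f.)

For an infinite well E_n = n²h²/(8m_nL²), so E_1 = h²/(8m_nL²) = (6.626×10^-34)²/(8·1.675×10^-27·(1.62×10^-14 m)²) = 1.248×10^-13 J.
Then E_4 = 4²·E_1 = 16·1.248×10^-13 J = 2.00×10^-12 J.

E_4 = 2.00×10^-12 J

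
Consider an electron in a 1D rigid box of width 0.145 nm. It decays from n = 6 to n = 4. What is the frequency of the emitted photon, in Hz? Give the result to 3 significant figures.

E_1 = h²/(8m_eL²) = 2.866×10^-18 J and ΔE = (6² − 4²)E_1 = 5.732×10^-17 J.
f = ΔE/h = 5.732×10^-17/6.626×10^-34 = 8.65×10^16 Hz.

f = 8.65×10^16 Hz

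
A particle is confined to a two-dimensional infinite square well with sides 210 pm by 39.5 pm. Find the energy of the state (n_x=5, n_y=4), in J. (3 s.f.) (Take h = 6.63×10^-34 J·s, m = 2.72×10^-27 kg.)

For a 2D rectangular well E = (h²/8m)·Σ n_i²/L_i² = (6.63×10^-34)²/(8·2.72×10^-27) · [5²/(210 pm)² + 4²/(39.5 pm)²].
Evaluating gives E = 2.19×10^-19 J.

E = 2.19×10^-19 J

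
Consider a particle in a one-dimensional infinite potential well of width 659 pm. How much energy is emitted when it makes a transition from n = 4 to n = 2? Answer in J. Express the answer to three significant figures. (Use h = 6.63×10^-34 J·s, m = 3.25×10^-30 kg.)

E_1 = h²/(8mL²) = 3.893×10^-20 J.
|ΔE| = |4² − 2²|·E_1 = 12·3.893×10^-20 J = 4.67×10^-19 J.

|ΔE| = 4.67×10^-19 J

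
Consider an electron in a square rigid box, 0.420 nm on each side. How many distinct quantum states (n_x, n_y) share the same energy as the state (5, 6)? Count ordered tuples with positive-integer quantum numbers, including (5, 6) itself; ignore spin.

The level has n_x² + n_y² = 61. The ordered positive-integer solutions are (5, 6), (6, 5).
That gives 2 states.

degeneracy = 2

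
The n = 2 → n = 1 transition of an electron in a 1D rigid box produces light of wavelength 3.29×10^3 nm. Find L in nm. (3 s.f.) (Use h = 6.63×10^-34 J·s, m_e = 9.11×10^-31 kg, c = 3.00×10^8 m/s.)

The photon carries ΔE = hc/λ = 6.63×10^-34·3.00×10^8/3.29×10^-6 m = 6.046×10^-20 J.
Since ΔE = (2² − 1²)E_1, E_1 = 2.015×10^-20 J, and L = h/√(8m_eE_1) = 1.73×10^-9 m = 1.73 nm.

L = 1.73 nm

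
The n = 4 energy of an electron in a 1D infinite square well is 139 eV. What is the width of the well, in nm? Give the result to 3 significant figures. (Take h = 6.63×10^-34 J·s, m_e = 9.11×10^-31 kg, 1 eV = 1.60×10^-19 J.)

L = 0.208 nm

From E_n = n²h²/(8m_eL²), L = n·h/√(8m_eE_n).
E_4 = 139 eV = 2.224×10^-17 J, so L = 4·6.63×10^-34/√(8·9.11×10^-31·2.224×10^-17) = 2.08×10^-10 m = 0.208 nm.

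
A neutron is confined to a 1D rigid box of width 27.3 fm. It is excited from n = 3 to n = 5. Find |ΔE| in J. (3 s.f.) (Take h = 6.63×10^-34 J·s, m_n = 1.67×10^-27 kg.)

|ΔE| = 7.06×10^-13 J

E_1 = h²/(8m_nL²) = 4.415×10^-14 J.
|ΔE| = |3² − 5²|·E_1 = 16·4.415×10^-14 J = 7.06×10^-13 J.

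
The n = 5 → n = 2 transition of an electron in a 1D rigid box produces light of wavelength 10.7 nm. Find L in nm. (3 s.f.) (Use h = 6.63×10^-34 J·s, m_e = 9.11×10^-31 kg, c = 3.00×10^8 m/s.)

L = 0.261 nm

The photon carries ΔE = hc/λ = 6.63×10^-34·3.00×10^8/1.07×10^-8 m = 1.859×10^-17 J.
Since ΔE = (5² − 2²)E_1, E_1 = 8.852×10^-19 J, and L = h/√(8m_eE_1) = 2.61×10^-10 m = 0.261 nm.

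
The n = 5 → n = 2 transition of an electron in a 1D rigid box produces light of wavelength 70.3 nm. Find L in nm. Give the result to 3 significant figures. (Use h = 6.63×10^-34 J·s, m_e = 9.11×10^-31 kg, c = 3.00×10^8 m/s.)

L = 0.669 nm

The photon carries ΔE = hc/λ = 6.63×10^-34·3.00×10^8/7.03×10^-8 m = 2.829×10^-18 J.
Since ΔE = (5² − 2²)E_1, E_1 = 1.347×10^-19 J, and L = h/√(8m_eE_1) = 6.69×10^-10 m = 0.669 nm.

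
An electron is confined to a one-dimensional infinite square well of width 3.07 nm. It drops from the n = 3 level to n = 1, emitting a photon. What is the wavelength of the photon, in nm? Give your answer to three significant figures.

E_1 = h²/(8m_eL²) = 6.392×10^-21 J, so ΔE = (3² − 1²)E_1 = 5.114×10^-20 J.
λ = hc/ΔE = (6.626×10^-34·2.998×10^8)/5.114×10^-20 = 3.88×10^-6 m = 3.88×10^3 nm.

λ = 3.88×10^3 nm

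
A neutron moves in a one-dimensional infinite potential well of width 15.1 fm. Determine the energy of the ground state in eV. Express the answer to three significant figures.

For an infinite well E_n = n²h²/(8m_nL²), so E_1 = h²/(8m_nL²) = (6.626×10^-34)²/(8·1.675×10^-27·(1.51×10^-14 m)²) = 1.437×10^-13 J.
Converting, E_1 = 1.437×10^-13 J / (1.602×10^-19 J/eV) = 8.97×10^5 eV.

E_1 = 8.97×10^5 eV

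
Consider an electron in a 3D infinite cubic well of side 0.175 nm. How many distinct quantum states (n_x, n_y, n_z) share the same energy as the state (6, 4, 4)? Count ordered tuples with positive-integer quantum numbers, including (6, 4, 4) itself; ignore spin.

The level has n_x² + n_y² + n_z² = 68. The ordered positive-integer solutions are (4, 4, 6), (4, 6, 4), (6, 4, 4).
That gives 3 states.

degeneracy = 3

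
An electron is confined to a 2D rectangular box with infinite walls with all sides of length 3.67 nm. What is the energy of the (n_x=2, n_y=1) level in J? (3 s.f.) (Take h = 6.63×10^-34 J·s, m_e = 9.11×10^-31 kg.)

E = 2.24×10^-20 J

For a 2D rectangular well E = (h²/8m_e)·Σ n_i²/L_i² = (6.63×10^-34)²/(8·9.11×10^-31) · [2²/(3.67 nm)² + 1²/(3.67 nm)²].
Evaluating gives E = 2.24×10^-20 J.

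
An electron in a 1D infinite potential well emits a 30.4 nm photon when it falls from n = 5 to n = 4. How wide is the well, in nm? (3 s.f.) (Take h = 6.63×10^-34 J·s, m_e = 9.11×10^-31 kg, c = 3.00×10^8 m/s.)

The photon carries ΔE = hc/λ = 6.63×10^-34·3.00×10^8/3.04×10^-8 m = 6.543×10^-18 J.
Since ΔE = (5² − 4²)E_1, E_1 = 7.270×10^-19 J, and L = h/√(8m_eE_1) = 2.88×10^-10 m = 0.288 nm.

L = 0.288 nm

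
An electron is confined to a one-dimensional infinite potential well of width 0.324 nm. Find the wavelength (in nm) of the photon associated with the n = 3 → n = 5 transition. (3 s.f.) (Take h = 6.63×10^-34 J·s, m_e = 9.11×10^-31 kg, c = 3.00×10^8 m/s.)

λ = 21.6 nm

E_1 = h²/(8m_eL²) = 5.746×10^-19 J, so ΔE = (5² − 3²)E_1 = 9.194×10^-18 J.
λ = hc/ΔE = (6.63×10^-34·3.00×10^8)/9.194×10^-18 = 2.16×10^-8 m = 21.6 nm.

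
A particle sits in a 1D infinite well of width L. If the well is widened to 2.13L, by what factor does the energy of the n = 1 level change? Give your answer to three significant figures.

E_n ∝ 1/L², so the energy scales by 1/2.13² = 0.220.

0.220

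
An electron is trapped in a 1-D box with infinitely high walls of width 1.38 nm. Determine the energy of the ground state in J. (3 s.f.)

For an infinite well E_n = n²h²/(8m_eL²), so E_1 = h²/(8m_eL²) = (6.626×10^-34)²/(8·9.109×10^-31·(1.38×10^-9 m)²) = 3.164×10^-20 J.

E_1 = 3.16×10^-20 J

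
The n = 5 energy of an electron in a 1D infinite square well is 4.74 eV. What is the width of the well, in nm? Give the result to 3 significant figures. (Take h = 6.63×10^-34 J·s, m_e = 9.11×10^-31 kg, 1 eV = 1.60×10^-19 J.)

From E_n = n²h²/(8m_eL²), L = n·h/√(8m_eE_n).
E_5 = 4.74 eV = 7.584×10^-19 J, so L = 5·6.63×10^-34/√(8·9.11×10^-31·7.584×10^-19) = 1.41×10^-9 m = 1.41 nm.

L = 1.41 nm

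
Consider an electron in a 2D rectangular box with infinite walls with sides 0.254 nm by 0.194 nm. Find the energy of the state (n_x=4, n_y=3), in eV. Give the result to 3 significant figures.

For a 2D rectangular well E = (h²/8m_e)·Σ n_i²/L_i² = (6.626×10^-34)²/(8·9.109×10^-31) · [4²/(0.254 nm)² + 3²/(0.194 nm)²].
Evaluating gives E = 2.935×10^-17 J = 183 eV.

E = 183 eV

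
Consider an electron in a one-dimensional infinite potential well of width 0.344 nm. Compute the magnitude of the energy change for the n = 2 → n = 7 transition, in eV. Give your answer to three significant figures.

E_1 = h²/(8m_eL²) = 5.091×10^-19 J.
|ΔE| = |2² − 7²|·E_1 = 45·5.091×10^-19 J = 2.291×10^-17 J = 143 eV.

|ΔE| = 143 eV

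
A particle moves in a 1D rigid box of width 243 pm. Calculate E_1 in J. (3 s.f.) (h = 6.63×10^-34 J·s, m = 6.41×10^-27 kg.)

For an infinite well E_n = n²h²/(8mL²), so E_1 = h²/(8mL²) = (6.63×10^-34)²/(8·6.41×10^-27·(2.43×10^-10 m)²) = 1.452×10^-22 J.

E_1 = 1.45×10^-22 J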